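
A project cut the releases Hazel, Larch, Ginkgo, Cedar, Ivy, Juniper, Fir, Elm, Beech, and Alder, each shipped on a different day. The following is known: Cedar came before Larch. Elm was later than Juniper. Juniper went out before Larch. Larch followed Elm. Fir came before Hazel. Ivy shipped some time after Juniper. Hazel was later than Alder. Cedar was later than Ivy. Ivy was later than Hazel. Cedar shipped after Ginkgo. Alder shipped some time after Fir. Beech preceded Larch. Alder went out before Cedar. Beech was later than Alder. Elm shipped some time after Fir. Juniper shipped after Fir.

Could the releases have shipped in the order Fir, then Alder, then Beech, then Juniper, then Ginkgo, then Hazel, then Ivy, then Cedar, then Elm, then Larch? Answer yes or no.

yes

Check each stated constraint against the proposed order — e.g. Beech is ahead of Larch; Fir is ahead of Elm. Every pair is in the required order; nothing is violated.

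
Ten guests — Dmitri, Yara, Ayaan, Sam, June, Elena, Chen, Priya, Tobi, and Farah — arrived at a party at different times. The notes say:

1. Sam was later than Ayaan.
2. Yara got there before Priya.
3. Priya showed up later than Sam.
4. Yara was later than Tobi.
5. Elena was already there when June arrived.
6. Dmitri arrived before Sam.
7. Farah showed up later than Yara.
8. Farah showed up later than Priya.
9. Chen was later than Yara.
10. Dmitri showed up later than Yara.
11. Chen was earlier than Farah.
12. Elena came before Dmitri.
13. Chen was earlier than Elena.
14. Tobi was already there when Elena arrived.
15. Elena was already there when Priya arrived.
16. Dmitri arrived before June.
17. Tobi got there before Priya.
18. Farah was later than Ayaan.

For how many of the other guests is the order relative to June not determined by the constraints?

4

Forced before June: Chen, Dmitri, Elena, Tobi, and Yara.
That leaves Ayaan, Farah, Priya, and Sam with no forced order relative to June — 4.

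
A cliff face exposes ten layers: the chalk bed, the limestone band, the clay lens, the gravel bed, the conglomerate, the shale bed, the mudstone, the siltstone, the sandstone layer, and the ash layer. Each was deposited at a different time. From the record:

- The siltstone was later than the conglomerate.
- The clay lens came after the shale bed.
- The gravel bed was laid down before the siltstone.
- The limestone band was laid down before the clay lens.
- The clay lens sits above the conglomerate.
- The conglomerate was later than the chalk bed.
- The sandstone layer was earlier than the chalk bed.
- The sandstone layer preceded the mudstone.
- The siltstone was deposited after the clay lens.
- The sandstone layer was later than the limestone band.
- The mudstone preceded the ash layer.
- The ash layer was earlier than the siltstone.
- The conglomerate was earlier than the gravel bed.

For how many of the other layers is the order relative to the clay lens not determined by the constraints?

3

Forced before the clay lens: the chalk bed, the conglomerate, the limestone band, the sandstone layer, and the shale bed; forced after the clay lens: the siltstone.
That leaves the ash layer, the gravel bed, and the mudstone with no forced order relative to the clay lens — 3.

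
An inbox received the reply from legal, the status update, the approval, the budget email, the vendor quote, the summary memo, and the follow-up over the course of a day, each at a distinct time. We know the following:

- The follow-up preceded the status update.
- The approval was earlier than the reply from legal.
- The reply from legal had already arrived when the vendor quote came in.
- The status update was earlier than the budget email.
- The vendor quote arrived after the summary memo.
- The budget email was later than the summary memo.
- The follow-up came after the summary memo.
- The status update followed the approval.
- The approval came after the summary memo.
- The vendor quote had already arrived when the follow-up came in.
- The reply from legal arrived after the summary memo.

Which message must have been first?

The summary memo has a chain of constraints placing it before every other message, so the summary memo must be first.

the summary memo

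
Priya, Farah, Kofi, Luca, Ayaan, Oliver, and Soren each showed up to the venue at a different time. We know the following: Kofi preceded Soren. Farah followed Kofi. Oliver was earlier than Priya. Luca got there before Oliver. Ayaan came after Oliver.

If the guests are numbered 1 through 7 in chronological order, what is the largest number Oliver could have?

5

Oliver must come before Ayaan and Priya — 2 guests forced after them.
Everything else can be placed before Oliver in some valid order, so Oliver can sit as late as position 7 − 2 = 5.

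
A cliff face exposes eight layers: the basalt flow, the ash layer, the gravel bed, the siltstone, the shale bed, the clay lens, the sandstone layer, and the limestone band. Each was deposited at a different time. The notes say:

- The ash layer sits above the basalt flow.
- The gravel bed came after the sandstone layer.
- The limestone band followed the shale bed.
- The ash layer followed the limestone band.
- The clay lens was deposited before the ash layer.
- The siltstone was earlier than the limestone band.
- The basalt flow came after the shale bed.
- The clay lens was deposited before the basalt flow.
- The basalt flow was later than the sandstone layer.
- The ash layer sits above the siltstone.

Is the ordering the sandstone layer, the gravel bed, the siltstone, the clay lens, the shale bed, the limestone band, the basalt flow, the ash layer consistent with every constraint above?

Check each stated constraint against the proposed order — e.g. the siltstone is ahead of the ash layer; the sandstone layer is ahead of the basalt flow. Every pair is in the required order; nothing is violated.

yes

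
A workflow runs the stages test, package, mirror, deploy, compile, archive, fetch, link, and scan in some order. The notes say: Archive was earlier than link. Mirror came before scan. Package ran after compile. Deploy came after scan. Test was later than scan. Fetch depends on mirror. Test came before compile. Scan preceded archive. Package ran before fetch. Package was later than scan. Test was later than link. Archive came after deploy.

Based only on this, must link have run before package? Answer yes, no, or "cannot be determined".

yes

Chain the constraints: link → test → compile → package. Each link is directly stated, so link comes before package.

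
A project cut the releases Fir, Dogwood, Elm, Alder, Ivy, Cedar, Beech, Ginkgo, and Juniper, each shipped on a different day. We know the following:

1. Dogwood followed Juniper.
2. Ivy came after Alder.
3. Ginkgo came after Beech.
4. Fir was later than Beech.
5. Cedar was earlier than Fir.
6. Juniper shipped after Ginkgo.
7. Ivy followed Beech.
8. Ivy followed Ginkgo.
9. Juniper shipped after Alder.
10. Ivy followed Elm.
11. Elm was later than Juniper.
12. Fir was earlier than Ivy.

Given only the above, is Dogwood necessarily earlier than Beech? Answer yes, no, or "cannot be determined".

Tracing the constraints gives Beech → Ginkgo → Juniper → Dogwood, so Beech must come before Dogwood.
That means Dogwood cannot be before Beech.

no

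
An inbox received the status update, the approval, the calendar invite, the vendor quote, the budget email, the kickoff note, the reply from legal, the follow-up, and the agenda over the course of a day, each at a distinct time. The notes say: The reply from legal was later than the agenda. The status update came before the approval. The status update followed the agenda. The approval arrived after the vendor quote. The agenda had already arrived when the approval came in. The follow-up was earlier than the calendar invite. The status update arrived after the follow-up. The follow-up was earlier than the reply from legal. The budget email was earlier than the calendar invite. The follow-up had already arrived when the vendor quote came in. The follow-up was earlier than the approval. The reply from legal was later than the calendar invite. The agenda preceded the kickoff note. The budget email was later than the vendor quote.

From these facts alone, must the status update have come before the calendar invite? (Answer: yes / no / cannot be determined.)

No chain of stated constraints runs from the status update to the calendar invite, and none runs from the calendar invite to the status update either.
So the relative order of the status update and the calendar invite is not fixed by the given facts.

cannot be determined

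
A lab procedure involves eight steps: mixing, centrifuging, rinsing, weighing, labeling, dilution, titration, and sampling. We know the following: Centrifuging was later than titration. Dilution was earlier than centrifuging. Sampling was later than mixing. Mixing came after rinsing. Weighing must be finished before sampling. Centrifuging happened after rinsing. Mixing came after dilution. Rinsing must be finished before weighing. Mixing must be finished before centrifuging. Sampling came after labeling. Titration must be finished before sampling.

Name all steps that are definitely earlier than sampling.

dilution, labeling, mixing, rinsing, titration, weighing

Directly stated before sampling: labeling, mixing, titration, and weighing.
Dilution reaches sampling via dilution → mixing → sampling.
Rinsing reaches sampling via rinsing → weighing → sampling.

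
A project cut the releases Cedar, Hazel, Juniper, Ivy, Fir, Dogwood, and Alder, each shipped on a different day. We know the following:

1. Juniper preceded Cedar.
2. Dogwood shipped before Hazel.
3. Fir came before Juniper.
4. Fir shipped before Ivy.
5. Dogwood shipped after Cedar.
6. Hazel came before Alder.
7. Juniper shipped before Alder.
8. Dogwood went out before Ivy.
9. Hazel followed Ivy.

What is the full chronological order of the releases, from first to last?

Fir, Juniper, Cedar, Dogwood, Ivy, Hazel, Alder

The constraints fix every adjacent pair, so only one ordering works:
Fir → Juniper → Cedar → Dogwood → Ivy → Hazel → Alder.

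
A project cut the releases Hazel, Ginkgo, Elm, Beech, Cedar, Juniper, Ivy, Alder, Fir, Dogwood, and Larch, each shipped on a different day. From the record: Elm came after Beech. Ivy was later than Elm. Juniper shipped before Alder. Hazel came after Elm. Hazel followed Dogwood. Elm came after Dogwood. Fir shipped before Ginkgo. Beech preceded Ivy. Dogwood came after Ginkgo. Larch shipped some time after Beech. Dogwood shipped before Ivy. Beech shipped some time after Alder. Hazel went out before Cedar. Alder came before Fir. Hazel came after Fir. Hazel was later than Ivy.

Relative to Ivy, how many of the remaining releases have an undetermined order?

Forced before Ivy: Alder, Beech, Dogwood, Elm, Fir, Ginkgo, and Juniper; forced after Ivy: Cedar and Hazel.
That leaves Larch with no forced order relative to Ivy — 1.

1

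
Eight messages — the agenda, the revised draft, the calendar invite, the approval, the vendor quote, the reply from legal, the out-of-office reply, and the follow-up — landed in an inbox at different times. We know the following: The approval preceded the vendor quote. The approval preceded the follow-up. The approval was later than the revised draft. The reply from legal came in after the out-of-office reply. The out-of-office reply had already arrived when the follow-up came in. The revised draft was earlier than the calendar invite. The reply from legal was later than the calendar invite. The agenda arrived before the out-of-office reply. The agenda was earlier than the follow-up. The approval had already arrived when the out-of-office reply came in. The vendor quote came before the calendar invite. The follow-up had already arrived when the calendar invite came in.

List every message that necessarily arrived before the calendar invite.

the agenda, the approval, the follow-up, the out-of-office reply, the revised draft, the vendor quote

Directly stated before the calendar invite: the follow-up, the revised draft, and the vendor quote.
The agenda reaches the calendar invite via the agenda → the follow-up → the calendar invite.
The approval reaches the calendar invite via the approval → the vendor quote → the calendar invite.
The out-of-office reply reaches the calendar invite via the out-of-office reply → the follow-up → the calendar invite.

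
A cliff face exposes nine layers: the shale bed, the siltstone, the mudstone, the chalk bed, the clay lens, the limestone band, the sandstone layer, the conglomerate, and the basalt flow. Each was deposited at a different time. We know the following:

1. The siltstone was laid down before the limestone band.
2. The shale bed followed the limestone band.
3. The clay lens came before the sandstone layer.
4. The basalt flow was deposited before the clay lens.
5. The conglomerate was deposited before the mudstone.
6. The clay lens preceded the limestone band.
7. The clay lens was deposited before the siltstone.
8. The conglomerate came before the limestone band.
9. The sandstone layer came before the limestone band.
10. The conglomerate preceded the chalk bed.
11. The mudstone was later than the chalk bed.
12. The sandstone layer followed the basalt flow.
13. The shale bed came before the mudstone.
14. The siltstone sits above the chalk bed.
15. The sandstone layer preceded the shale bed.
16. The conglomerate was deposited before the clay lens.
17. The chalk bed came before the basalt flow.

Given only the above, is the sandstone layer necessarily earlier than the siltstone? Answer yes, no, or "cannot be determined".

No chain of stated constraints runs from the sandstone layer to the siltstone, and none runs from the siltstone to the sandstone layer either.
So the relative order of the sandstone layer and the siltstone is not fixed by the given facts.

cannot be determined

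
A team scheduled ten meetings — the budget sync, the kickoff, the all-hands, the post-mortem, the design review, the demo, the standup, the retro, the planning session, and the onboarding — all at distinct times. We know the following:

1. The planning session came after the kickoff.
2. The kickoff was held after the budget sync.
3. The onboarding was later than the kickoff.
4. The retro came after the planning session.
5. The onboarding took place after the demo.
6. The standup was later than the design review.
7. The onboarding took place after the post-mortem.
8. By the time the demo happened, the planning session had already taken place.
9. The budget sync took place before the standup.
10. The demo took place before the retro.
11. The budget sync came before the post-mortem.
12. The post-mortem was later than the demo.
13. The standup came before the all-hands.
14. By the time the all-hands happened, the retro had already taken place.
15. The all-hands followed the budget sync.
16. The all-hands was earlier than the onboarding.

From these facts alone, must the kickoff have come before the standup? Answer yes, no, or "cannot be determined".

No chain of stated constraints runs from the kickoff to the standup, and none runs from the standup to the kickoff either.
So the relative order of the kickoff and the standup is not fixed by the given facts.

cannot be determined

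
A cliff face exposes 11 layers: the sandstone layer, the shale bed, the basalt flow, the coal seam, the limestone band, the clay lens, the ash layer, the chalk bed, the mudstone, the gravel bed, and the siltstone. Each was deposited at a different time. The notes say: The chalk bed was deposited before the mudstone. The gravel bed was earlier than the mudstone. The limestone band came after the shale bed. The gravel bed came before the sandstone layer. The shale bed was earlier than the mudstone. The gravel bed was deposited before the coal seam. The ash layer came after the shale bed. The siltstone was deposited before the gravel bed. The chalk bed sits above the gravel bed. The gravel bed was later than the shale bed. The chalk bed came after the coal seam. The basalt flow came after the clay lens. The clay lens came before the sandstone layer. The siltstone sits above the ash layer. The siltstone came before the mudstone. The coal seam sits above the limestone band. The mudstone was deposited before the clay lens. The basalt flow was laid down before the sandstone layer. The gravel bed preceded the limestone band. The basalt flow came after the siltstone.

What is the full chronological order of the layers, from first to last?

the shale bed, the ash layer, the siltstone, the gravel bed, the limestone band, the coal seam, the chalk bed, the mudstone, the clay lens, the basalt flow, the sandstone layer

The constraints fix every adjacent pair, so only one ordering works:
the shale bed → the ash layer → the siltstone → the gravel bed → the limestone band → the coal seam → the chalk bed → the mudstone → the clay lens → the basalt flow → the sandstone layer.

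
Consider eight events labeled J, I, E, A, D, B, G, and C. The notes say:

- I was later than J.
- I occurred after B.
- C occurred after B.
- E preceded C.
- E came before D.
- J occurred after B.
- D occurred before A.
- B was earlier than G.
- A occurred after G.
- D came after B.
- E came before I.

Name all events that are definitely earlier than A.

Directly stated before A: D and G.
B reaches A via B → D → A.
E reaches A via E → D → A.
No chain forces J (or any of the others) ahead of A.

B, D, E, G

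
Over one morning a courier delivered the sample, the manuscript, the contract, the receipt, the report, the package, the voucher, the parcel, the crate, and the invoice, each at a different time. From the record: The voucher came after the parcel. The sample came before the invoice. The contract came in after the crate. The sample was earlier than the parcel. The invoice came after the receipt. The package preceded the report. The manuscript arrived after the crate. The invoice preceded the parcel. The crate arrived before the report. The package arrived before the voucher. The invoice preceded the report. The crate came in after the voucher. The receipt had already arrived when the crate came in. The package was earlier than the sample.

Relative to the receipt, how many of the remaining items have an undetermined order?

Forced after the receipt: the contract, the crate, the invoice, the manuscript, the parcel, the report, and the voucher.
That leaves the package and the sample with no forced order relative to the receipt — 2.

2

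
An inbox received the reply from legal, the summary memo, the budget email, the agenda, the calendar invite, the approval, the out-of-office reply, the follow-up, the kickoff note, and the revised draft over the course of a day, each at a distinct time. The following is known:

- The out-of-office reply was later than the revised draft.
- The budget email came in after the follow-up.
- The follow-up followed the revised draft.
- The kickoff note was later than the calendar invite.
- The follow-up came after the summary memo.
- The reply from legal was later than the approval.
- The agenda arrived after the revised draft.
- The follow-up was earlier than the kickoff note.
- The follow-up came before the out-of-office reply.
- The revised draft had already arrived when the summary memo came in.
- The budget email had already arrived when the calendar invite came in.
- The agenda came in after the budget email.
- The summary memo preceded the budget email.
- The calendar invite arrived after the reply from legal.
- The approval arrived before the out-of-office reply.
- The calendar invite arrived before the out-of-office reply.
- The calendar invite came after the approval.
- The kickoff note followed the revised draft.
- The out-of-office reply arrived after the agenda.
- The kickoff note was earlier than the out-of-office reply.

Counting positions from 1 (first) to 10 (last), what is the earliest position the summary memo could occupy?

2

The revised draft must come before the summary memo — 1 forced predecessor.
Nothing else is forced ahead of the summary memo, so its earliest slot is position 1 + 1 = 2.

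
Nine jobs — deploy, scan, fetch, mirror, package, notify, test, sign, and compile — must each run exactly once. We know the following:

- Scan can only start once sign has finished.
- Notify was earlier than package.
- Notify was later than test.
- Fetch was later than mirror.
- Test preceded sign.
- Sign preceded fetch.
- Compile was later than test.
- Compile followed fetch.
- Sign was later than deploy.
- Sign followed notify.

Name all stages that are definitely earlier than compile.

deploy, fetch, mirror, notify, sign, test

Directly stated before compile: fetch and test.
Deploy reaches compile via deploy → sign → fetch → compile.
Mirror reaches compile via mirror → fetch → compile.
Notify reaches compile via notify → sign → fetch → compile.
Likewise sign reaches compile by chaining the stated constraints.
No chain forces scan (or any of the others) ahead of compile.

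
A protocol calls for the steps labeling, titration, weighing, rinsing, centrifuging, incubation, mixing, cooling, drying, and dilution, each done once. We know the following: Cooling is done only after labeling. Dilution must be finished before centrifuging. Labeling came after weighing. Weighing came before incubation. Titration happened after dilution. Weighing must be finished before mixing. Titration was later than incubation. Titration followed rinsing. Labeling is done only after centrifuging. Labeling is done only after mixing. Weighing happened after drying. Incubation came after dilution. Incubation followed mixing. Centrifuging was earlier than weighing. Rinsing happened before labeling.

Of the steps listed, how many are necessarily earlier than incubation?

5

Directly stated before incubation: dilution, mixing, and weighing.
Centrifuging reaches incubation via centrifuging → weighing → incubation.
Drying reaches incubation via drying → weighing → incubation.
That's centrifuging, dilution, drying, mixing, and weighing — 5 in all.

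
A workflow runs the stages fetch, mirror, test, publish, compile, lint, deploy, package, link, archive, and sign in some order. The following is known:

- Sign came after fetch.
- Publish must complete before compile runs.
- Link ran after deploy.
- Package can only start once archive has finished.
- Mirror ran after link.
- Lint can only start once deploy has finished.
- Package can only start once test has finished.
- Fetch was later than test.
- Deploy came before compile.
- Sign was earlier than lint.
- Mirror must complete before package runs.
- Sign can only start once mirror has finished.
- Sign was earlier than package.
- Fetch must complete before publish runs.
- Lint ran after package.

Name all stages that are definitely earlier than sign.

deploy, fetch, link, mirror, test

Directly stated before sign: fetch and mirror.
Deploy reaches sign via deploy → link → mirror → sign.
Link reaches sign via link → mirror → sign.
Test reaches sign via test → fetch → sign.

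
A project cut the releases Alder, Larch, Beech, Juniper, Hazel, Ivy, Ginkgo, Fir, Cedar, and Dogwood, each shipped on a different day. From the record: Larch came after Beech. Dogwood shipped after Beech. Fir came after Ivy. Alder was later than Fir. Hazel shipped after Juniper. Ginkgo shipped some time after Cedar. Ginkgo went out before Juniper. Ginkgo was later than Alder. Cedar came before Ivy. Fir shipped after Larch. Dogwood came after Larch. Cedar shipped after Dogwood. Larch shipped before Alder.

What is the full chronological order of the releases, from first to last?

The constraints fix every adjacent pair, so only one ordering works:
Beech → Larch → Dogwood → Cedar → Ivy → Fir → Alder → Ginkgo → Juniper → Hazel.

Beech, Larch, Dogwood, Cedar, Ivy, Fir, Alder, Ginkgo, Juniper, Hazel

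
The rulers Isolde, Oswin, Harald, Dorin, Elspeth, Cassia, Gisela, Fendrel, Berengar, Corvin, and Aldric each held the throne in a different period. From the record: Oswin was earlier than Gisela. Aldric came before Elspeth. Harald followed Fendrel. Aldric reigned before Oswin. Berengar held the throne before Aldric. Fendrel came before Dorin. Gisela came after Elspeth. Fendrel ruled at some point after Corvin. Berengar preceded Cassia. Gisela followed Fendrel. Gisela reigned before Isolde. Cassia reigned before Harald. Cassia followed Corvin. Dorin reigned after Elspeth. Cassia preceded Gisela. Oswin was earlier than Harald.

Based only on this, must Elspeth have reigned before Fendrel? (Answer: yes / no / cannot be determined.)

No chain of stated constraints runs from Elspeth to Fendrel, and none runs from Fendrel to Elspeth either.
So the relative order of Elspeth and Fendrel is not fixed by the given facts.

cannot be determined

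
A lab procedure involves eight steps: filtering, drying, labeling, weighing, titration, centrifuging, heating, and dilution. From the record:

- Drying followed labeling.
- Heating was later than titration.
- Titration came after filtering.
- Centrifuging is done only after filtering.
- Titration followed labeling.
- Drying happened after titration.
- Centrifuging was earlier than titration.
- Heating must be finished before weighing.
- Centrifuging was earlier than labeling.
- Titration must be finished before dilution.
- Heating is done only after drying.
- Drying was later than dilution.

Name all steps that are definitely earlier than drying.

centrifuging, dilution, filtering, labeling, titration

Directly stated before drying: dilution, labeling, and titration.
Centrifuging reaches drying via centrifuging → labeling → drying.
Filtering reaches drying via filtering → titration → drying.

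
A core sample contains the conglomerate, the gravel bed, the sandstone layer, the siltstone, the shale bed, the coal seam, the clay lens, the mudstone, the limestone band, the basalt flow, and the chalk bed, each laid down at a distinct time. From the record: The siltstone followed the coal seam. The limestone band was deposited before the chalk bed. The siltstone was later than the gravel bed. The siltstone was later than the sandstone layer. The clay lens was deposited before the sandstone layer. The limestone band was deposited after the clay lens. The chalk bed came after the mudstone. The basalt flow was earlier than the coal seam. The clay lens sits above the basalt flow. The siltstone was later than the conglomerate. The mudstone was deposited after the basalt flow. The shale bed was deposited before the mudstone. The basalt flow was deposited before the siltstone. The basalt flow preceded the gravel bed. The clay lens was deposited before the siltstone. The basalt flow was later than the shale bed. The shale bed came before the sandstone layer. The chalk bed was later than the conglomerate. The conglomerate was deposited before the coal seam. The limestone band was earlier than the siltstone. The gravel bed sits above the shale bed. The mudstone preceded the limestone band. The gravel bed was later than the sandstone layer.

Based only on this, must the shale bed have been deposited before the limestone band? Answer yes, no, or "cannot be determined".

Chain the constraints: the shale bed → the mudstone → the limestone band. Each link is directly stated, so the shale bed comes before the limestone band.

yes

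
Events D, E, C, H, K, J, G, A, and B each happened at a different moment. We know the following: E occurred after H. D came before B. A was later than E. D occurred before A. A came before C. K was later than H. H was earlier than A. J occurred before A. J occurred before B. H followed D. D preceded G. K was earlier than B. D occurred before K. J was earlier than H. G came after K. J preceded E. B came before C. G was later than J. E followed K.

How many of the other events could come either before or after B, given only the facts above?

Forced before B: D, H, J, and K; forced after B: C.
That leaves A, E, and G with no forced order relative to B — 3.

3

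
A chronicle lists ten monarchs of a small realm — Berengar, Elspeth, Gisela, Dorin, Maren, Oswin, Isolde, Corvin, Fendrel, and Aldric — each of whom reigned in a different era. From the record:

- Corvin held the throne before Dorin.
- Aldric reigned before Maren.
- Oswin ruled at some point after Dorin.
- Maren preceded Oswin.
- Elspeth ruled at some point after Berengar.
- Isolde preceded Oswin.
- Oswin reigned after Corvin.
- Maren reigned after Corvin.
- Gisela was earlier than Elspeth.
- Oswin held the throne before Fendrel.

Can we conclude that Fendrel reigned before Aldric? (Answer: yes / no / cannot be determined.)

no

Tracing the constraints gives Aldric → Maren → Oswin → Fendrel, so Aldric must come before Fendrel.
That means Fendrel cannot be before Aldric.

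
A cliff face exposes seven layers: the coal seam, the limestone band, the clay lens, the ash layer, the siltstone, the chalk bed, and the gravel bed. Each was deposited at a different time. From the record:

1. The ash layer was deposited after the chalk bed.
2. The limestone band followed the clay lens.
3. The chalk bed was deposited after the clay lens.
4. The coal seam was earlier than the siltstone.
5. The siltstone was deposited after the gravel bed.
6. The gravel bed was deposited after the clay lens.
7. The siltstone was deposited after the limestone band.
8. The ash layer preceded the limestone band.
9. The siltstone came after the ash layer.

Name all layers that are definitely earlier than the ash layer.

the chalk bed, the clay lens

Directly stated before the ash layer: the chalk bed.
The clay lens reaches the ash layer via the clay lens → the chalk bed → the ash layer.
No chain forces the gravel bed (or any of the others) ahead of the ash layer.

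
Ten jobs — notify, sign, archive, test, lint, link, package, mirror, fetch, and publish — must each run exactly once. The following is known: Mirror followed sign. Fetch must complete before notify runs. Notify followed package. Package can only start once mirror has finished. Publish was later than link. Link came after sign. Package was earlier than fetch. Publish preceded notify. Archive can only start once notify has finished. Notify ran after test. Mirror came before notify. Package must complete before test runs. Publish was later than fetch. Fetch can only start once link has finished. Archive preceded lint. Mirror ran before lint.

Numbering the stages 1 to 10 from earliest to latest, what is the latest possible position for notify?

Notify must come before archive and lint — 2 stages forced after it.
Everything else can be placed before notify in some valid order, so notify can sit as late as position 10 − 2 = 8.

8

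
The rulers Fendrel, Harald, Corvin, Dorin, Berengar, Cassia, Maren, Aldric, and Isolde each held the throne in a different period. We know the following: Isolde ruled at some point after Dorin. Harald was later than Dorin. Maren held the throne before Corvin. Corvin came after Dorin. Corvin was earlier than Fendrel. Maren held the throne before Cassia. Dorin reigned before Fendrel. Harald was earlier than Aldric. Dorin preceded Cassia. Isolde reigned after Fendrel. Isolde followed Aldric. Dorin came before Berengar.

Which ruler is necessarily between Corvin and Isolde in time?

Fendrel

Tracing the constraints gives Corvin → Fendrel → Isolde, so Fendrel sits after Corvin and before Isolde.
No other ruler is forced both after Corvin and before Isolde.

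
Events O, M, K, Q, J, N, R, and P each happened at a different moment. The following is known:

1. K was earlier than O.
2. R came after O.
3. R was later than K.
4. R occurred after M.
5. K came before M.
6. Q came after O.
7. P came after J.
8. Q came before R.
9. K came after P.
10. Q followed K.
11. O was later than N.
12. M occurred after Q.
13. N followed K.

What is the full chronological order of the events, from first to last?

J, P, K, N, O, Q, M, R

The constraints fix every adjacent pair, so only one ordering works:
J → P → K → N → O → Q → M → R.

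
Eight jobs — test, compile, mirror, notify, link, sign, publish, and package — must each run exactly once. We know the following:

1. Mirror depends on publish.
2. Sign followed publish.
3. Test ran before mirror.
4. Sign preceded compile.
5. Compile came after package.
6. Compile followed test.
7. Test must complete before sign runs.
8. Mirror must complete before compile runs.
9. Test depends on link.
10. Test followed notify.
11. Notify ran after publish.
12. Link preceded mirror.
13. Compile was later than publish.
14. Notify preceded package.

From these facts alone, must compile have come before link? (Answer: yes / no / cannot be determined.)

no

Tracing the constraints gives link → mirror → compile, so link must come before compile.
That means compile cannot be before link.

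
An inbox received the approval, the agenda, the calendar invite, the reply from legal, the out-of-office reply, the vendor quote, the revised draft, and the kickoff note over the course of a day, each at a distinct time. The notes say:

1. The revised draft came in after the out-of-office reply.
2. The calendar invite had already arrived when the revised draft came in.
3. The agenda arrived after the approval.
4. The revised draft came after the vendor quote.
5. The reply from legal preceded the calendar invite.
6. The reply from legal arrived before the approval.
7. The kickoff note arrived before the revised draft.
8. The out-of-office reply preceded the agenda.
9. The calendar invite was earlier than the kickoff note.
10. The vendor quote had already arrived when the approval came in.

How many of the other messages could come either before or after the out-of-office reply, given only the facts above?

5

Forced after the out-of-office reply: the agenda and the revised draft.
That leaves the approval, the calendar invite, the kickoff note, the reply from legal, and the vendor quote with no forced order relative to the out-of-office reply — 5.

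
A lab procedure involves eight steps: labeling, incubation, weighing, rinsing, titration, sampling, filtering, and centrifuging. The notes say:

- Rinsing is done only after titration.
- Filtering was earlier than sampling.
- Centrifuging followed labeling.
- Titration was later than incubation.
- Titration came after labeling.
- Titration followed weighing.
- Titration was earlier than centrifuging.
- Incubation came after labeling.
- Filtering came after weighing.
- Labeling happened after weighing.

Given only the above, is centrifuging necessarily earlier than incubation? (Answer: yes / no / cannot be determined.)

no

Tracing the constraints gives incubation → titration → centrifuging, so incubation must come before centrifuging.
That means centrifuging cannot be before incubation.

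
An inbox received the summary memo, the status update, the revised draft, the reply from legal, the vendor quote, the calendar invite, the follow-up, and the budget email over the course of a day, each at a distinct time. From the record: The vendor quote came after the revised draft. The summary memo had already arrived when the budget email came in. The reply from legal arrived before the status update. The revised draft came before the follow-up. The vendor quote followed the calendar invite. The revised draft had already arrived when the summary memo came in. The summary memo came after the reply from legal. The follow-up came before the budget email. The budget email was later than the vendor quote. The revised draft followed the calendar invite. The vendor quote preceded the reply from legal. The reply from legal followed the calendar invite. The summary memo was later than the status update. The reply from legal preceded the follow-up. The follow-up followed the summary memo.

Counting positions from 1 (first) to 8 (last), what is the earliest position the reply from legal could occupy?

4

The calendar invite, the revised draft, and the vendor quote must all come before the reply from legal — 3 forced predecessors.
Nothing else is forced ahead of the reply from legal, so its earliest slot is position 3 + 1 = 4.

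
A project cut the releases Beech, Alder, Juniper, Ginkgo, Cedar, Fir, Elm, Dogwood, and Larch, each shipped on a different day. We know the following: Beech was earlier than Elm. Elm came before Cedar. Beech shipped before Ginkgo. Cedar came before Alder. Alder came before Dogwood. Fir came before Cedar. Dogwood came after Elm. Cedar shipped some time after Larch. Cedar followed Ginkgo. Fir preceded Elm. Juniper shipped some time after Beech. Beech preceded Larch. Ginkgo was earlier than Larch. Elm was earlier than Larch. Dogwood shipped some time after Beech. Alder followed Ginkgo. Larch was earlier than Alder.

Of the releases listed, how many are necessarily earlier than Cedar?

5

Directly stated before Cedar: Elm, Fir, Ginkgo, and Larch.
Beech reaches Cedar via Beech → Ginkgo → Cedar.
No chain forces Alder (or any of the others) ahead of Cedar.
That's Beech, Elm, Fir, Ginkgo, and Larch — 5 in all.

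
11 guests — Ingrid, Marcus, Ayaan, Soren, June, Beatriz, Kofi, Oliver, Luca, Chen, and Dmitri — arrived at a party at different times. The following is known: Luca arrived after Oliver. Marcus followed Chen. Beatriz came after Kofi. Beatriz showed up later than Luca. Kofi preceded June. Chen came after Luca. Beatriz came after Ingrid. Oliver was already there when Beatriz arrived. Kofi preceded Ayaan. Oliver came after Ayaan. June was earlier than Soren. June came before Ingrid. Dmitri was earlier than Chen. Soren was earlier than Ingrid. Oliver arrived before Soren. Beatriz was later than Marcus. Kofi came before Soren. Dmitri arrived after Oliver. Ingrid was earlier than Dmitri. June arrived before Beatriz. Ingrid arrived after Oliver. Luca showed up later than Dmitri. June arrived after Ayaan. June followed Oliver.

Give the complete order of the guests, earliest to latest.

Kofi, Ayaan, Oliver, June, Soren, Ingrid, Dmitri, Luca, Chen, Marcus, Beatriz

The constraints fix every adjacent pair, so only one ordering works:
Kofi → Ayaan → Oliver → June → Soren → Ingrid → Dmitri → Luca → Chen → Marcus → Beatriz.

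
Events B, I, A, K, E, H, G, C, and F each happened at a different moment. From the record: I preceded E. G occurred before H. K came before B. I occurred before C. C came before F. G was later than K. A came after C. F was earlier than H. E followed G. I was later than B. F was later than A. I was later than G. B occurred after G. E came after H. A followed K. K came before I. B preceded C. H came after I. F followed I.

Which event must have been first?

K

K has a chain of constraints placing it before every other event, so K must be first.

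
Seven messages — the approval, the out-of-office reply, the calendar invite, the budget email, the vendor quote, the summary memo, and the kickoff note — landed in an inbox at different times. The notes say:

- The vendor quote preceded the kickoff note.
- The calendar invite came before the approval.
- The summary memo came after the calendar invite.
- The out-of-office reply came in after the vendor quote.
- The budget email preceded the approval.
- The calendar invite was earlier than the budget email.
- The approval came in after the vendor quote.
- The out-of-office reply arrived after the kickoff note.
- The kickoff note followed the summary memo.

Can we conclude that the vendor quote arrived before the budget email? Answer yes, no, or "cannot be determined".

cannot be determined

No chain of stated constraints runs from the vendor quote to the budget email, and none runs from the budget email to the vendor quote either.
So the relative order of the vendor quote and the budget email is not fixed by the given facts.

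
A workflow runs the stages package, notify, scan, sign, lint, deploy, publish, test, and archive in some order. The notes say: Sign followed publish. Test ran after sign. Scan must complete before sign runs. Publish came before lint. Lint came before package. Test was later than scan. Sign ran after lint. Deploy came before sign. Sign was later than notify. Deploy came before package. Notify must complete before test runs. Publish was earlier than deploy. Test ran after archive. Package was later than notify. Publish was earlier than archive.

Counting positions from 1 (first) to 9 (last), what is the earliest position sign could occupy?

Deploy, lint, notify, publish, and scan must all come before sign — 5 forced predecessors.
Nothing else is forced ahead of sign, so its earliest slot is position 5 + 1 = 6.

6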